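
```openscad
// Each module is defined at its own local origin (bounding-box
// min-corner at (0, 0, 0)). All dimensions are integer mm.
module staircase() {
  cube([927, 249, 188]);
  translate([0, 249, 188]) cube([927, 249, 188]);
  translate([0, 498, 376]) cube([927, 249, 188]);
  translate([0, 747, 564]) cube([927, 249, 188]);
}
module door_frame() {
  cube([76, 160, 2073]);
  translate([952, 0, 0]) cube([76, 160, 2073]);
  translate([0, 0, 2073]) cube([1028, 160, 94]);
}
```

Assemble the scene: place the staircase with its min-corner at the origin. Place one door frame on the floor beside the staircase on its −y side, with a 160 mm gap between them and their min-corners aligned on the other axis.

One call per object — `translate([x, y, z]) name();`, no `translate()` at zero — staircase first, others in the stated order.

staircase();
translate([0, -320, 0]) door_frame();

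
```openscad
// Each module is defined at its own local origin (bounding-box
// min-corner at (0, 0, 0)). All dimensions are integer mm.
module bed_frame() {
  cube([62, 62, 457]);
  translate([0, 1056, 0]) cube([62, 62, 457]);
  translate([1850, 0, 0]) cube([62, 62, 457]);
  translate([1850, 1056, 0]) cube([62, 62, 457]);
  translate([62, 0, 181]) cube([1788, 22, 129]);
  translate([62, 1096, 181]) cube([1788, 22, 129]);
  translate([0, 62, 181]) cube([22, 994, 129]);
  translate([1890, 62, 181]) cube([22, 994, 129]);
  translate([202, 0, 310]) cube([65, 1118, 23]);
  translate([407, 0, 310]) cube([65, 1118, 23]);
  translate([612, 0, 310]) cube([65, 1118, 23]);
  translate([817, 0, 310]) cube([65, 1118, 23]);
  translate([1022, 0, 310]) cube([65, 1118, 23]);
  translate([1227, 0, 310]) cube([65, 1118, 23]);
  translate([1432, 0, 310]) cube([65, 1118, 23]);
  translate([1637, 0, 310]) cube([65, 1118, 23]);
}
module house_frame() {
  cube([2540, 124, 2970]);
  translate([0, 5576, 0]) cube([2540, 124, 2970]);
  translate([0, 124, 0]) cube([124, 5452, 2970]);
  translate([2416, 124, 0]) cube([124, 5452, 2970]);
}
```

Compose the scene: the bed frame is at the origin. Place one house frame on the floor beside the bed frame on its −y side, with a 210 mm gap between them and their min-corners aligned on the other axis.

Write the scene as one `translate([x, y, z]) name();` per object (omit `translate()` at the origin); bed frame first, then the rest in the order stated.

bed_frame();
translate([0, -5910, 0]) house_frame();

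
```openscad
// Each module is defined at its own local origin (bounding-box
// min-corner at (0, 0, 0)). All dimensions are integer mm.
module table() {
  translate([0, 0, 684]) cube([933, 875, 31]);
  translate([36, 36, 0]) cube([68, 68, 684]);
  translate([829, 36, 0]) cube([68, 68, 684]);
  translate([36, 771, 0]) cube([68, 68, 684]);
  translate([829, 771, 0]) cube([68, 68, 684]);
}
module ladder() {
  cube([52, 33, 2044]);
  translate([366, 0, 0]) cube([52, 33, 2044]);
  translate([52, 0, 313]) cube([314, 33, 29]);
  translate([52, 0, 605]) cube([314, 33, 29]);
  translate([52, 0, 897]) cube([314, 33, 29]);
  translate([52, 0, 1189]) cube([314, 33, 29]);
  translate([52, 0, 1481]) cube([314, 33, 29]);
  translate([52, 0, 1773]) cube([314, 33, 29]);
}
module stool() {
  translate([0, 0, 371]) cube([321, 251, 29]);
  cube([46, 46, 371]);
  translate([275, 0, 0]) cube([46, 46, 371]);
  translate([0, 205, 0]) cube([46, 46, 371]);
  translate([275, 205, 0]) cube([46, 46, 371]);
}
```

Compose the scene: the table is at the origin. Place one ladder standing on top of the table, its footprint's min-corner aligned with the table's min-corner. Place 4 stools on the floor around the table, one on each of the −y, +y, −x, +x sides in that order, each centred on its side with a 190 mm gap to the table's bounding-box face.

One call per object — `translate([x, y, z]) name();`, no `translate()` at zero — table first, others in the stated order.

table();
translate([0, 0, 715]) ladder();
translate([306, -441, 0]) stool();
translate([306, 1065, 0]) stool();
translate([-511, 312, 0]) stool();
translate([1123, 312, 0]) stool();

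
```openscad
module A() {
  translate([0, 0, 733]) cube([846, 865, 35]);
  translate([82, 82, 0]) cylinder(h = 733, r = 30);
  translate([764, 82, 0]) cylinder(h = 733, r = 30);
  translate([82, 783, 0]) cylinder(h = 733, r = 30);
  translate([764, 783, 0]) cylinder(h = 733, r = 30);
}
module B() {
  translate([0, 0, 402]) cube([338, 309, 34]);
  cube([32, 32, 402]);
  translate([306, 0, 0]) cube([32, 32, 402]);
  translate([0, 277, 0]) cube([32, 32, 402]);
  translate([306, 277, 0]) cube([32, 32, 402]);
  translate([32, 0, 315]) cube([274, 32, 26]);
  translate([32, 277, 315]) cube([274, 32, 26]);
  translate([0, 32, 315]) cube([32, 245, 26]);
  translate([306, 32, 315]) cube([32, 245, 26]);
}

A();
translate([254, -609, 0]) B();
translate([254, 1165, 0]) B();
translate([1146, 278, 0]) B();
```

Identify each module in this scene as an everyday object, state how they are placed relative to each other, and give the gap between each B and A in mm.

Each stool's nearest face is 300 mm from the table's bounding box.

A is a table. B is a stool. Three stools sit around the table at the −y, +y, +x sides. The gap between each stool and the table is 300 mm.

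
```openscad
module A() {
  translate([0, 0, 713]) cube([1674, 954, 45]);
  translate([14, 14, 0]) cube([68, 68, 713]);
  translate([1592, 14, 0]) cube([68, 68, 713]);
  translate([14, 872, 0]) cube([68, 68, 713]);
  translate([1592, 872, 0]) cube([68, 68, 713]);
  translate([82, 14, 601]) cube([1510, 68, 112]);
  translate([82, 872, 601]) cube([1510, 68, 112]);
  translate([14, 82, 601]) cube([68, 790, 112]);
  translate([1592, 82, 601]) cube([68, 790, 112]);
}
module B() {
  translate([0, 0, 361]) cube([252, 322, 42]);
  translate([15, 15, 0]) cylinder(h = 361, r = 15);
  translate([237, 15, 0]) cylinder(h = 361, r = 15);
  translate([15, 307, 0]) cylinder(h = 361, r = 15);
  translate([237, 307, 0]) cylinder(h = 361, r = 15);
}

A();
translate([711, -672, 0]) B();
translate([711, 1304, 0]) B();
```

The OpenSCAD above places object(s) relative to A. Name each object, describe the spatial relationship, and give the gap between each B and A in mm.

A is a table. B is a stool. Two stools sit around the table at the −y, +y sides. The gap between each stool and the table is 350 mm.

Each stool's nearest face is 350 mm from the table's bounding box.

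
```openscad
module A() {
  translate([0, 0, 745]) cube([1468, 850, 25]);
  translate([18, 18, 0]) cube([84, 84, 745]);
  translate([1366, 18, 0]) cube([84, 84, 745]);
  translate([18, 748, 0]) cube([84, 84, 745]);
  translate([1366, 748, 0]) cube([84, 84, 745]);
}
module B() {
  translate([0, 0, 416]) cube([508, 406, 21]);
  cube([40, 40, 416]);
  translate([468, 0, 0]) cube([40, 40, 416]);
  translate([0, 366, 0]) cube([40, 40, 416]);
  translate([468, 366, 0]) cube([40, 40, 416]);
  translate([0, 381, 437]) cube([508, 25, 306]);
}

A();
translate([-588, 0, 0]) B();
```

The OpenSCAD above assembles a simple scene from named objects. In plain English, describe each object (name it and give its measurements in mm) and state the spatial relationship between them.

A is a table with a 1468×850 mm rectangular top, 25 mm thick, top surface at z = 770 mm, supported by four 84×84 mm square legs, each inset 18 mm from the nearest pair of top edges, running from the floor.

B is a chair. The seat is a 508×406×21 mm slab with its top at z = 437 mm, on four 40×40 mm corner legs (flush with the seat edges, standing on z = 0). A flat backrest 25 mm thick, 306 mm tall, spans the full seat width and rises from the seat top along its +y edge, rear face flush with the rear of the seat.

The chair is on the floor beside the table on its −x side.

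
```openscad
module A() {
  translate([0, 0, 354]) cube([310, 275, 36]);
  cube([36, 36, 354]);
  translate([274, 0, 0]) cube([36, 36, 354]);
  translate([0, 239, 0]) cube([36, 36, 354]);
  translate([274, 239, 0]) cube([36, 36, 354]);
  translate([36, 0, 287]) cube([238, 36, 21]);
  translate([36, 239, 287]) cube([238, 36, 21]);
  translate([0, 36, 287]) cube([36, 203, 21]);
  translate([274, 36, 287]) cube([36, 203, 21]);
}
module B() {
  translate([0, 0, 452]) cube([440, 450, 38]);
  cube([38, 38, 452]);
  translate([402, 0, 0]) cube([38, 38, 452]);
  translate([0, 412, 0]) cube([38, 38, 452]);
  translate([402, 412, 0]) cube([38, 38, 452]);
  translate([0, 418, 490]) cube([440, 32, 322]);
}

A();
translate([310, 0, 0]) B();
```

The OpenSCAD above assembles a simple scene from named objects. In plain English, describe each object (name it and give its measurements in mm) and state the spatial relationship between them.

A is a four-legged stool. The seat is a 310×275×36 mm slab whose top surface is at z = 390 mm; four square legs, each 36×36 mm in cross-section, run from the floor (z = 0) to the underside of the seat, each flush with a corner of the seat. Four stretchers, 36 mm wide and 21 mm tall, connect adjacent legs with their undersides at z = 287 mm, each running between the inner faces of the legs it joins and aligned with the legs' outer faces on the other axis.

B is a chair: 440×450 mm seat, 38 mm thick, top at z = 490 mm, on four 38 mm square corner legs flush with the seat edges. A 32 mm thick backrest slab spans the full seat width, extending 322 mm above the seat top, its back face flush with the seat's +y edge.

The chair is against the stool's +x side, with their −y faces flush.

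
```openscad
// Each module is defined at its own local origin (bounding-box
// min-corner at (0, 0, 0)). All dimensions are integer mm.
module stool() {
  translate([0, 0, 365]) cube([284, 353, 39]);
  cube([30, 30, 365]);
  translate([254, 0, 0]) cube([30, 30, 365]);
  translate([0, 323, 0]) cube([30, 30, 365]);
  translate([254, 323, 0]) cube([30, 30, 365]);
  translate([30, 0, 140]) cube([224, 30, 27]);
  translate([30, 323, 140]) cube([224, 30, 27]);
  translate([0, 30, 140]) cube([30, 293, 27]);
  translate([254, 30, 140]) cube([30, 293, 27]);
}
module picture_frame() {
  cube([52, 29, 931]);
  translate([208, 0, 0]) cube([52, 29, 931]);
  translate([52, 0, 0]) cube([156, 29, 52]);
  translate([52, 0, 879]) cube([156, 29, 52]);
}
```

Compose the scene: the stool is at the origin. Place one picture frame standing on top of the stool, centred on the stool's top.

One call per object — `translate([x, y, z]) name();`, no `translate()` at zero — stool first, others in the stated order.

stool();
translate([12, 162, 404]) picture_frame();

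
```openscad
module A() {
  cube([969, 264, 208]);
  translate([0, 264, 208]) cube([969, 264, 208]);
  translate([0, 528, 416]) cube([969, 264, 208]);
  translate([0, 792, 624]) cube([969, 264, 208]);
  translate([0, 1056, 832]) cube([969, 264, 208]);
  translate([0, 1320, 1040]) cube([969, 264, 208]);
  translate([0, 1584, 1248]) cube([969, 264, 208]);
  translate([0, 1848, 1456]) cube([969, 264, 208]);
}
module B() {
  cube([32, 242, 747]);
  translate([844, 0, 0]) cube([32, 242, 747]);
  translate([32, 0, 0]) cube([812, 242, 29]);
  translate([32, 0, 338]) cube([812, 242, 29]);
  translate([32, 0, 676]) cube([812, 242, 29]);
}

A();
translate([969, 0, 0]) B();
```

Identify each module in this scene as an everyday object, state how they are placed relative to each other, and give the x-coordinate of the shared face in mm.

A is a staircase. B is a bookshelf. The bookshelf is against the staircase's +x side, with their −y faces flush. The x-coordinate of the shared face is 969 mm.

The staircase's +x face and the bookshelf's −x face are both at x = 969 mm.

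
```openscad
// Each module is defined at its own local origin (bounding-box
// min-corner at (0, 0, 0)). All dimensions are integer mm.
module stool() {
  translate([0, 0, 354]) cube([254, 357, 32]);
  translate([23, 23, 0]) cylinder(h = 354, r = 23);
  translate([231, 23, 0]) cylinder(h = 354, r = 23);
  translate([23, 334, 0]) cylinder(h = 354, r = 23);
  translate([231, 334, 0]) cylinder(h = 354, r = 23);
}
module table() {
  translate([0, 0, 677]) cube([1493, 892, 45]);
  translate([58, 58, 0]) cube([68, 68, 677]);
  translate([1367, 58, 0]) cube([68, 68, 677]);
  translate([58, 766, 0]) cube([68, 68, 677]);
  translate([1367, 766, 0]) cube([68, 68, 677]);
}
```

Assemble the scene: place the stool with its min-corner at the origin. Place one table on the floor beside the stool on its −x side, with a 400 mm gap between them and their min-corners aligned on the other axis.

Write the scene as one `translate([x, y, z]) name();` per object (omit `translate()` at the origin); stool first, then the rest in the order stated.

stool();
translate([-1893, 0, 0]) table();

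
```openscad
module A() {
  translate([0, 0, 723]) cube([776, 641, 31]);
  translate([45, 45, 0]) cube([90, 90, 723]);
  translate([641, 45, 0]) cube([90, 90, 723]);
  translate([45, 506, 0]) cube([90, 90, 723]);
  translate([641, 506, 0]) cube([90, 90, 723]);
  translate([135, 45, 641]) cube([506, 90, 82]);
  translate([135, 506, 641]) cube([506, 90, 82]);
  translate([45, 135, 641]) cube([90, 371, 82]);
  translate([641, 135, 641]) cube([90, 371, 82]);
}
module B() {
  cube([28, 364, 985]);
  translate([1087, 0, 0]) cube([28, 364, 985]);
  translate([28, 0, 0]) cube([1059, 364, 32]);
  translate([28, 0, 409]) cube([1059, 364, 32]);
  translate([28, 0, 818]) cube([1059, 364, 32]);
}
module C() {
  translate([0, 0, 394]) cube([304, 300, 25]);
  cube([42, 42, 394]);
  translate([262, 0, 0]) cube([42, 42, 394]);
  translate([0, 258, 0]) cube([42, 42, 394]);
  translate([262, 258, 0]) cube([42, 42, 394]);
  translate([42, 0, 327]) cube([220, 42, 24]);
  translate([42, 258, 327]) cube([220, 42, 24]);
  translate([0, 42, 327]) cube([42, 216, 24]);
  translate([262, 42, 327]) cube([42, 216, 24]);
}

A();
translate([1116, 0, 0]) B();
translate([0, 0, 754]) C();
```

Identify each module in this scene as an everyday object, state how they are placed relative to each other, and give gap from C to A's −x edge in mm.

A is a table. B is a bookshelf. C is a stool. The bookshelf is on the floor beside the table on its +x side. The stool is on top of the table. The gap from the stool to the table's −x edge is 0 mm.

The stool's min-x is at 0; the table's min-x is 0; gap = 0 mm.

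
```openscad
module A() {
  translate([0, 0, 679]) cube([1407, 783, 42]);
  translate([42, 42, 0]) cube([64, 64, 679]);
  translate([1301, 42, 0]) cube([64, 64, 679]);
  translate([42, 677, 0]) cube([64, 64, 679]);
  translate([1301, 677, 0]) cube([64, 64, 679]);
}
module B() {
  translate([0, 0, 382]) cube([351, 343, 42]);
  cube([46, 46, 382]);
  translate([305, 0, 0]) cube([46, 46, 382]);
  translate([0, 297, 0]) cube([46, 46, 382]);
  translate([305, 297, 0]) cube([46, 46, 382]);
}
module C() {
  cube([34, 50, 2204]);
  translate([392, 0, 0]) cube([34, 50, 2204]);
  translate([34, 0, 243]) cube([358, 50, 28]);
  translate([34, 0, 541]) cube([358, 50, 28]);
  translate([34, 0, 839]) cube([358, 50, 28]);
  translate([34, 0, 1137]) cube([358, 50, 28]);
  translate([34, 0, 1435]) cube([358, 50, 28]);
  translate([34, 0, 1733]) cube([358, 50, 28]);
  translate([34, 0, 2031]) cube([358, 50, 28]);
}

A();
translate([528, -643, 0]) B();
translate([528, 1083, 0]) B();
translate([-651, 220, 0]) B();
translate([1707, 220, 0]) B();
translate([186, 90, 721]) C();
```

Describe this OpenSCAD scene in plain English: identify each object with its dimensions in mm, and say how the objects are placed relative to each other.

A is a rectangular dining table. The top is 1407×783×42 mm with its upper surface at z = 721 mm. It stands on four 64×64 mm square legs, each inset 42 mm from the nearest pair of top edges, running from the floor to the underside of the top.

B is a four-legged stool. The seat is a 351×343×42 mm slab whose top surface is at z = 424 mm; four square legs, each 46×46 mm in cross-section, run from the floor (z = 0) to the underside of the seat, each flush with a corner of the seat.

C is a straight ladder. Two 34×50 mm vertical rails, 2204 mm tall, stand 426 mm apart (outside-to-outside) with their front faces coplanar on the −y side. 7 rungs, each 50 mm deep and 28 mm tall, span between the inner faces of the rails, front faces flush with the rails. The lowest rung's underside is at z = 243 mm and rungs are spaced 298 mm apart (underside to underside).

Four stools sit around the table at the −y, +y, −x, +x sides. The ladder is on top of the table.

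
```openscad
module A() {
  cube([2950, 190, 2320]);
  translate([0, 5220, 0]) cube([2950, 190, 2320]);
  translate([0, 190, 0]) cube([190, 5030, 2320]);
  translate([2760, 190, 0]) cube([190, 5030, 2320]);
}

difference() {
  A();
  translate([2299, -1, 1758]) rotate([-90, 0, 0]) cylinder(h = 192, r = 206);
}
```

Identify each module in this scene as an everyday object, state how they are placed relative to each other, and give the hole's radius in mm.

A is a house frame. The house frame has a circular hole through its front wall. The hole's radius is 206 mm.

The subtracted cylinder has r = 206 mm.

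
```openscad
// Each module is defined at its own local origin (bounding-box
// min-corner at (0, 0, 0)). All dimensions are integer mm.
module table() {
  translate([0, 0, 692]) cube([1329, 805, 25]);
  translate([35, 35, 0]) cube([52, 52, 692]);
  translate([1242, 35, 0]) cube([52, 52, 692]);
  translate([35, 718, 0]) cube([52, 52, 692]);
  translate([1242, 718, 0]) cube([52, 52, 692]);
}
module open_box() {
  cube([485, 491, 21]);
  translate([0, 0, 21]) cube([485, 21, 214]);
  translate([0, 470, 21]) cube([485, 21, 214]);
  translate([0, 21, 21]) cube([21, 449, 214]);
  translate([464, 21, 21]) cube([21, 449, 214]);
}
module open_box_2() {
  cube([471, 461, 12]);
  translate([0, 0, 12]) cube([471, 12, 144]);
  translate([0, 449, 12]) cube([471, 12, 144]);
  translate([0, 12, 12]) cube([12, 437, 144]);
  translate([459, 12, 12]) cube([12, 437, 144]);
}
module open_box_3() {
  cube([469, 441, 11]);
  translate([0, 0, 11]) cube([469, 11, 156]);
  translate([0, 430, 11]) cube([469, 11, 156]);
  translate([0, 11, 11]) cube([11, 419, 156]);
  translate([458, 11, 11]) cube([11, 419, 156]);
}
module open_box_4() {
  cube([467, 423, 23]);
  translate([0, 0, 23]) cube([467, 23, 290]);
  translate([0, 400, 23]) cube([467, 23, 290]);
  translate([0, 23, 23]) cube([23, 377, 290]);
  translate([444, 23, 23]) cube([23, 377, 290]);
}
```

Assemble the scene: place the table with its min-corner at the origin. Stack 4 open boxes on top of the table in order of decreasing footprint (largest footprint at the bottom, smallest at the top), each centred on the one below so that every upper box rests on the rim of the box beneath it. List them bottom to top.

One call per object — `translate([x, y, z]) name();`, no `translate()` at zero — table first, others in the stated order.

table();
translate([422, 157, 717]) open_box();
translate([429, 172, 952]) open_box_2();
translate([430, 182, 1108]) open_box_3();
translate([431, 191, 1275]) open_box_4();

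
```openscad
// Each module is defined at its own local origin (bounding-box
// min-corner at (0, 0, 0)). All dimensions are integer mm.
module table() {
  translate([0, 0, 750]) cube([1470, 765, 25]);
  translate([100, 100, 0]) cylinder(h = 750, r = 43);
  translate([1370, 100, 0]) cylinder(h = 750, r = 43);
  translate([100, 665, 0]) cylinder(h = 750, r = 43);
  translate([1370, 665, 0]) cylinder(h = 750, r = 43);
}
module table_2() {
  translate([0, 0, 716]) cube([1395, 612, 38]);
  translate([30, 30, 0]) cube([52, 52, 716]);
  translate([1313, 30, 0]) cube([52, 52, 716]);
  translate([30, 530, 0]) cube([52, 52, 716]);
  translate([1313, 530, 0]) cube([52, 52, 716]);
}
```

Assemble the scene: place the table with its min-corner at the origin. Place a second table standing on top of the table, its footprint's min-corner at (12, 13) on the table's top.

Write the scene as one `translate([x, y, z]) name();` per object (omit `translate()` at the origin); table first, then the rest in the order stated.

table();
translate([12, 13, 775]) table_2();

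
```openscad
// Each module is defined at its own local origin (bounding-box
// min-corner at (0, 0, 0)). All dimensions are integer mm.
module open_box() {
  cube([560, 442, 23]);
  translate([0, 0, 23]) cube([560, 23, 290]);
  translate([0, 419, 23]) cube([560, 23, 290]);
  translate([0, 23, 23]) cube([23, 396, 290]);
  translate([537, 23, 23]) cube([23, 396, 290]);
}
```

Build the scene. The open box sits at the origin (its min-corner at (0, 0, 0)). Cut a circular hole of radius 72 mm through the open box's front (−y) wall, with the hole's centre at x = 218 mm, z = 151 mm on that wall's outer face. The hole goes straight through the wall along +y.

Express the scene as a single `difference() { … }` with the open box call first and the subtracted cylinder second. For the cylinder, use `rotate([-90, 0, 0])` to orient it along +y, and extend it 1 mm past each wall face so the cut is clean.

difference() {
  open_box();
  translate([218, -1, 151]) rotate([-90, 0, 0]) cylinder(h = 25, r = 72);
}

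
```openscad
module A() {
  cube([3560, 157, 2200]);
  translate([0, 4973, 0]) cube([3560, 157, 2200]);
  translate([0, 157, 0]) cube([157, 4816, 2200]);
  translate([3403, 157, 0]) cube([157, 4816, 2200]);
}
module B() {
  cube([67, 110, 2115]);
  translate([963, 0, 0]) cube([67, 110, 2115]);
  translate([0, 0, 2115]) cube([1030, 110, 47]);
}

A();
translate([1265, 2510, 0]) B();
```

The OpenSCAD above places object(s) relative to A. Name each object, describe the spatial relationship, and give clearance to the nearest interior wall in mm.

A is a house frame. B is a door frame. The door frame sits inside the house frame, centred. The clearance to the nearest interior wall is 1108 mm.

Clearances: x = 1108, y = 2353; minimum 1108 mm.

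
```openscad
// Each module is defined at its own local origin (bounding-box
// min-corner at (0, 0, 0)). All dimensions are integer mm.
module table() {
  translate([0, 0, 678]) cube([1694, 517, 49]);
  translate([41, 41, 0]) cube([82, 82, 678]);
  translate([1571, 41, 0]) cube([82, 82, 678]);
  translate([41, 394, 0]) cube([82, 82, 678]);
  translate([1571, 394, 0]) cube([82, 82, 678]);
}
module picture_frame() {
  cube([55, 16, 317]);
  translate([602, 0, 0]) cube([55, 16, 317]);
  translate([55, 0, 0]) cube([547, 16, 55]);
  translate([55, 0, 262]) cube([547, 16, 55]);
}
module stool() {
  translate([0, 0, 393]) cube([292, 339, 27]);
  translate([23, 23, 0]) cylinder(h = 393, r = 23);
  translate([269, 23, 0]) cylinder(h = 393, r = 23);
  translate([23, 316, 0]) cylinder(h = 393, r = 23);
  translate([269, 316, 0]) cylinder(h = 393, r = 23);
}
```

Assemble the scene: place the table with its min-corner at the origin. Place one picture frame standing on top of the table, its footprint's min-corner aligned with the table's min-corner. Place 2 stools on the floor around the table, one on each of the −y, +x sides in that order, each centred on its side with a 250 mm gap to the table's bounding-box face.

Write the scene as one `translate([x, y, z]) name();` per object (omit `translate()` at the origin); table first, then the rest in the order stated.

table();
translate([0, 0, 727]) picture_frame();
translate([701, -589, 0]) stool();
translate([1944, 89, 0]) stool();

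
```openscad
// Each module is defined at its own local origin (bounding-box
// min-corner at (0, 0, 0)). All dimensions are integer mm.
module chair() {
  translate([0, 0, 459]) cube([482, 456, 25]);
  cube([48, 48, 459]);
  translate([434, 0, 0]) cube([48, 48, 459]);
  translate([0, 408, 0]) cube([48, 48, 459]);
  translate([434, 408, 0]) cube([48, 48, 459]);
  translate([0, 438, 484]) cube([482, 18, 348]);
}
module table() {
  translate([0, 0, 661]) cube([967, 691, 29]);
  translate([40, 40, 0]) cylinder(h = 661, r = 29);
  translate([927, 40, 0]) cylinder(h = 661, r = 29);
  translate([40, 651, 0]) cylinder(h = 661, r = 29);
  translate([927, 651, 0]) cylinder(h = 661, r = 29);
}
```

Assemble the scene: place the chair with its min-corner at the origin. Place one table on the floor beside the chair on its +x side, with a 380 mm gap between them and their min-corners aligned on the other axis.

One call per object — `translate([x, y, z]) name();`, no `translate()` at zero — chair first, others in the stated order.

chair();
translate([862, 0, 0]) table();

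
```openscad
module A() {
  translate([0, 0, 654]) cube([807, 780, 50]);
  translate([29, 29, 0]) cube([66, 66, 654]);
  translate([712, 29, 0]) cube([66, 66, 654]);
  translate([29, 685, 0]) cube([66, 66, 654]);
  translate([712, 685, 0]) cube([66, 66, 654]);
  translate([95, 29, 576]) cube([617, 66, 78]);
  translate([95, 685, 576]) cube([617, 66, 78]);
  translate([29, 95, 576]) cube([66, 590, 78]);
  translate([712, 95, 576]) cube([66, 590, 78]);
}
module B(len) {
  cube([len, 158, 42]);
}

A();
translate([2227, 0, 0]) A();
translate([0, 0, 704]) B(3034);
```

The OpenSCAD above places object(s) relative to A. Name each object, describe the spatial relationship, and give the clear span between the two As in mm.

A is a table. B is a beam. A beam spans the tops of two tables. The clear span between the two tables is 1420 mm.

Second table starts at x = 2227; first ends at x = 807; clear span = 2227 − 807 = 1420 mm.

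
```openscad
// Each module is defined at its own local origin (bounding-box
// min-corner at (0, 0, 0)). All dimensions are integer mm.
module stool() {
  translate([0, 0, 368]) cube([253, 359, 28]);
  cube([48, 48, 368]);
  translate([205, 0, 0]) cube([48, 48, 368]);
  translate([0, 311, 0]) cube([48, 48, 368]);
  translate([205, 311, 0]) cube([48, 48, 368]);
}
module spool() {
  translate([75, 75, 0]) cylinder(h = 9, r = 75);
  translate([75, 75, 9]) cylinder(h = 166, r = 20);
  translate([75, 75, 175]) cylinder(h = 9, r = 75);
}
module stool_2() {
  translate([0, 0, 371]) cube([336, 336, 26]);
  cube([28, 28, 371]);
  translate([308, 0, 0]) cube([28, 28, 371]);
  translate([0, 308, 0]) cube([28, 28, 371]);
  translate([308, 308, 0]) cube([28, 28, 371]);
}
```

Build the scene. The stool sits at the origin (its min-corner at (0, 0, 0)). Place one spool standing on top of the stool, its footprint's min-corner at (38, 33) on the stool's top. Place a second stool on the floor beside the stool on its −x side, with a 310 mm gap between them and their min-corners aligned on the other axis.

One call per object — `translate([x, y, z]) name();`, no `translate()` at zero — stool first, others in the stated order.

stool();
translate([38, 33, 396]) spool();
translate([-646, 0, 0]) stool_2();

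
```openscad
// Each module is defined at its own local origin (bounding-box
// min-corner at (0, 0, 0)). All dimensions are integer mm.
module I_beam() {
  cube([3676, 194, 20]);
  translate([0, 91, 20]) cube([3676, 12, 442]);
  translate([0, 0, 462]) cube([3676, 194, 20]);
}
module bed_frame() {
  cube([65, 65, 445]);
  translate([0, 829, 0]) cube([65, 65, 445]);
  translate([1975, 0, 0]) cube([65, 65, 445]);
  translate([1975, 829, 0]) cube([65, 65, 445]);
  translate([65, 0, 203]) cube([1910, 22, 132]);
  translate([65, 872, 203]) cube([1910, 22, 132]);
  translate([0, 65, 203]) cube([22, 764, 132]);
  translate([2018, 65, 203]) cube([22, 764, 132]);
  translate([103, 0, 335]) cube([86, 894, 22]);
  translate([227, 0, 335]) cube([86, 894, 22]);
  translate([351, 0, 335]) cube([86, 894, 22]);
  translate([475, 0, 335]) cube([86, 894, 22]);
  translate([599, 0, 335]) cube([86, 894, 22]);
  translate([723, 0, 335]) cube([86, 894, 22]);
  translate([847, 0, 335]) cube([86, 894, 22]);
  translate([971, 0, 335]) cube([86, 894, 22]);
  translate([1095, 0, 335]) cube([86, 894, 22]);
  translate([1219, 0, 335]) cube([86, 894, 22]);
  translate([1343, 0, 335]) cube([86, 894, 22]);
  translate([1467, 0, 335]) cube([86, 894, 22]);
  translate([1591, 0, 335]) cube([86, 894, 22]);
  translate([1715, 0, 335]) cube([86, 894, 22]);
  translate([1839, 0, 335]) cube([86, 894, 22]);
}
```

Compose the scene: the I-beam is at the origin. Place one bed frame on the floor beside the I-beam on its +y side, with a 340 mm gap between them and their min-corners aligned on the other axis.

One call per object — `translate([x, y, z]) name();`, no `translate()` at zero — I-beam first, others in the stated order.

I_beam();
translate([0, 534, 0]) bed_frame();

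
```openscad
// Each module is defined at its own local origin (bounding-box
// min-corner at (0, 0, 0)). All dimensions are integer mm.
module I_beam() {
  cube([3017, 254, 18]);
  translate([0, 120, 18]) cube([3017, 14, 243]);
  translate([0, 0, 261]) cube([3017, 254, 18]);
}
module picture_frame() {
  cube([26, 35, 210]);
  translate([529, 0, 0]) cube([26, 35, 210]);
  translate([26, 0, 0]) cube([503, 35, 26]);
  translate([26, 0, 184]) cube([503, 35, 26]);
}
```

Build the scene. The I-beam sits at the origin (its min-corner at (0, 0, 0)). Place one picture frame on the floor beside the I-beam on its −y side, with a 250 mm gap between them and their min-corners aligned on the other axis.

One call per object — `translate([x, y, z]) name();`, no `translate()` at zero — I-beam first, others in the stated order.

I_beam();
translate([0, -285, 0]) picture_frame();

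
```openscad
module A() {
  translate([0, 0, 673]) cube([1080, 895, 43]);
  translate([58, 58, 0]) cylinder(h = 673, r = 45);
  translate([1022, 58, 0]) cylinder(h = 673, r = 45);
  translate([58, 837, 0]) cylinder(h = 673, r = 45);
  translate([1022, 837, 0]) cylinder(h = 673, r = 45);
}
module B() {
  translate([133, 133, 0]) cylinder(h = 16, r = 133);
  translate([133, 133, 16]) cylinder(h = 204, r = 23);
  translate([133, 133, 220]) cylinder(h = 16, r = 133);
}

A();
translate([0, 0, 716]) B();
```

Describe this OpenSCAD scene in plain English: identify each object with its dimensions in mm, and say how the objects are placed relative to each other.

A is a table with a 1080×895 mm rectangular top, 43 mm thick, top surface at z = 716 mm, supported by four round legs of 90 mm diameter, each leg's bounding box inset 13 mm from the nearest pair of top edges, running from the floor.

B is a spool: two coaxial disc flanges of radius 133 mm and thickness 16 mm, joined by a core cylinder of radius 23 mm and height 204 mm. The lower flange rests on z = 0 and the three cylinders share a vertical axis.

The spool is on top of the table.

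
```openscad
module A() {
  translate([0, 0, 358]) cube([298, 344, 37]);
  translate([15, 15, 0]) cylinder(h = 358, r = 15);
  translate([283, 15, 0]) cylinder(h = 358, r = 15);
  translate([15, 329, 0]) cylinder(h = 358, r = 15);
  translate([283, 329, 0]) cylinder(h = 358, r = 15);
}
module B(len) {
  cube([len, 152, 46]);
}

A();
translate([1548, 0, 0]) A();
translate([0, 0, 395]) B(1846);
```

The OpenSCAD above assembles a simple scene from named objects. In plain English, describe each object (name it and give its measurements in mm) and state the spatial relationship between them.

A is a four-legged stool. The seat is a 298×344×37 mm slab whose top surface is at z = 395 mm; four round legs, each 30 mm in diameter, run from the floor (z = 0) to the underside of the seat, each leg's axis is inset half a diameter from the nearest pair of seat edges (so the leg's bounding box is flush with the corner).

B is a rectangular beam 1846 mm long (x), 152 mm deep (y), 46 mm thick (z).

The beam spans the tops of two stools placed 1250 mm apart, resting at z = 395 mm.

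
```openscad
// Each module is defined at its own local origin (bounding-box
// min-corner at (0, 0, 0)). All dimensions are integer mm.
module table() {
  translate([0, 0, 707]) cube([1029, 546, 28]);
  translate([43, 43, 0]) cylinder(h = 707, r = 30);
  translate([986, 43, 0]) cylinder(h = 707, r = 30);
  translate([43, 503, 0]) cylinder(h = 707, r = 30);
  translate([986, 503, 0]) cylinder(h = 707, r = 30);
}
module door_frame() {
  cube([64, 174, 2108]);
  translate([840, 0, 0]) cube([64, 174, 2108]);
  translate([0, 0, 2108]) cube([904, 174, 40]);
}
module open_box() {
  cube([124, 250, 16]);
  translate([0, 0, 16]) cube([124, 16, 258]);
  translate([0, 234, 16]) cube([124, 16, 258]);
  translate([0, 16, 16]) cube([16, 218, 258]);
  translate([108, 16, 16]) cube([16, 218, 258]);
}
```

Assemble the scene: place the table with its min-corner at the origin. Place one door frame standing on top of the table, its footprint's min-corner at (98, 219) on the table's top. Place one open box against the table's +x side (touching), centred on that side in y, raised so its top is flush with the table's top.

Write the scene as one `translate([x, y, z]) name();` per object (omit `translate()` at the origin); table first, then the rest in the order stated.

table();
translate([98, 219, 735]) door_frame();
translate([1029, 148, 461]) open_box();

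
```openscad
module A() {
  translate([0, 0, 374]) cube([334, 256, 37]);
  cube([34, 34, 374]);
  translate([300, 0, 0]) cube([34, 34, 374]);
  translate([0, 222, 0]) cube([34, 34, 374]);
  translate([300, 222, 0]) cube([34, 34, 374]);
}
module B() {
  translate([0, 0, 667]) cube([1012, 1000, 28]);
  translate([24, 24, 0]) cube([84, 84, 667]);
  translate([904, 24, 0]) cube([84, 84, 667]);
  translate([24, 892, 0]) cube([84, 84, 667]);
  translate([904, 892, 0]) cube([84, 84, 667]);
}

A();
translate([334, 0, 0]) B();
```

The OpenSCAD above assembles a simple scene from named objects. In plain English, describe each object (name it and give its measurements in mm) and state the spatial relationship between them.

A is a four-legged stool. The seat is a 334×256×37 mm slab whose top surface is at z = 411 mm; four square legs, each 34×34 mm in cross-section, run from the floor (z = 0) to the underside of the seat, each flush with a corner of the seat.

B is a table: top 1012 mm (x) × 1000 mm (y), 28 mm thick, upper face at z = 695 mm, on four 84×84 mm square legs, each inset 24 mm from the nearest pair of top edges, running from z = 0 to the bottom of the top.

The table is against the stool's +x side, with their −y faces flush.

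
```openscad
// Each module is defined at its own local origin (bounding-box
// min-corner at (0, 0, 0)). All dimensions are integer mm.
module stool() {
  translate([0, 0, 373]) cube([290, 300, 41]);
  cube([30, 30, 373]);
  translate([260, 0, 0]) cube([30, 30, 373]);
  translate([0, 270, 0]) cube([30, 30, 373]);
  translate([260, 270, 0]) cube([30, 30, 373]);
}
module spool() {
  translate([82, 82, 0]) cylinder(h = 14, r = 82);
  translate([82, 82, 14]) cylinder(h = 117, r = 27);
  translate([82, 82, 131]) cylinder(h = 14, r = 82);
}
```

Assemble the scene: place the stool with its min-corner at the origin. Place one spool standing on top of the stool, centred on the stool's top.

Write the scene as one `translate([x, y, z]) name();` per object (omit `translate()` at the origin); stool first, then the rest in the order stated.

stool();
translate([63, 68, 414]) spool();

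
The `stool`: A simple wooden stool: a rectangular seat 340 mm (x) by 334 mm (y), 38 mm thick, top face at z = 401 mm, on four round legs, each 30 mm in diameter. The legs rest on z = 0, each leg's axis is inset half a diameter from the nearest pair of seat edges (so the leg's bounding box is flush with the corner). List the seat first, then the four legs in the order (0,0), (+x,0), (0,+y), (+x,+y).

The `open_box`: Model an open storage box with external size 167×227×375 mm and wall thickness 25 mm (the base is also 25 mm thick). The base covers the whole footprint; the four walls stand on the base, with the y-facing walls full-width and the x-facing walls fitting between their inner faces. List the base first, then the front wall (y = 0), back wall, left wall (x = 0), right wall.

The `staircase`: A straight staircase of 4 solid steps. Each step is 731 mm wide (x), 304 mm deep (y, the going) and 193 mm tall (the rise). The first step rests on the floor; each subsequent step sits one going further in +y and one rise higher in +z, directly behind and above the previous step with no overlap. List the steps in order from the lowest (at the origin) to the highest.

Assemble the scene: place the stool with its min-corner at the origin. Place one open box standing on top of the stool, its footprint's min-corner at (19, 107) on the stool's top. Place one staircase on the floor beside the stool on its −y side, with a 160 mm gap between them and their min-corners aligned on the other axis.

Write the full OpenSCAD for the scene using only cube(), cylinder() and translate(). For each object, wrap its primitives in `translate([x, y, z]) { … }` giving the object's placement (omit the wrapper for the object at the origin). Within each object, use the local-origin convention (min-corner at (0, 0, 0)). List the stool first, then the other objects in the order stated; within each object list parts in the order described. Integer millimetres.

translate([0, 0, 363]) cube([340, 334, 38]);
translate([15, 15, 0]) cylinder(h = 363, r = 15);
translate([325, 15, 0]) cylinder(h = 363, r = 15);
translate([15, 319, 0]) cylinder(h = 363, r = 15);
translate([325, 319, 0]) cylinder(h = 363, r = 15);
translate([19, 107, 401]) {
  cube([167, 227, 25]);
  translate([0, 0, 25]) cube([167, 25, 350]);
  translate([0, 202, 25]) cube([167, 25, 350]);
  translate([0, 25, 25]) cube([25, 177, 350]);
  translate([142, 25, 25]) cube([25, 177, 350]);
}
translate([0, -1376, 0]) {
  cube([731, 304, 193]);
  translate([0, 304, 193]) cube([731, 304, 193]);
  translate([0, 608, 386]) cube([731, 304, 193]);
  translate([0, 912, 579]) cube([731, 304, 193]);
}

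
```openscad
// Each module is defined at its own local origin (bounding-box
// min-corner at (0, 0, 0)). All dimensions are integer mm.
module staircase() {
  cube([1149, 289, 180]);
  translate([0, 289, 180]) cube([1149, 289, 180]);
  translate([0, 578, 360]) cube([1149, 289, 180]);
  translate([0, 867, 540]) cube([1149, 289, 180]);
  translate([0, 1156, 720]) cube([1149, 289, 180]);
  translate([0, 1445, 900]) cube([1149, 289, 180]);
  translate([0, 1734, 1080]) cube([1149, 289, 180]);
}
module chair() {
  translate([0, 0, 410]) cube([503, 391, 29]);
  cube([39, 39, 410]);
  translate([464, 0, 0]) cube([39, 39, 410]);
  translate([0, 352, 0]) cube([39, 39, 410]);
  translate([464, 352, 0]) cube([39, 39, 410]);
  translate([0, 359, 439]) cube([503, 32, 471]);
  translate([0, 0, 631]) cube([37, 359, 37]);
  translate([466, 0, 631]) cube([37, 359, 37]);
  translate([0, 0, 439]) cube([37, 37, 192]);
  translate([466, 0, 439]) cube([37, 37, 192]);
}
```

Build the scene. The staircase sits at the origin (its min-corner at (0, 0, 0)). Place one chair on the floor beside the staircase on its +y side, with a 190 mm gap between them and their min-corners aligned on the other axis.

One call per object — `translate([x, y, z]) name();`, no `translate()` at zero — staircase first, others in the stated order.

staircase();
translate([0, 2213, 0]) chair();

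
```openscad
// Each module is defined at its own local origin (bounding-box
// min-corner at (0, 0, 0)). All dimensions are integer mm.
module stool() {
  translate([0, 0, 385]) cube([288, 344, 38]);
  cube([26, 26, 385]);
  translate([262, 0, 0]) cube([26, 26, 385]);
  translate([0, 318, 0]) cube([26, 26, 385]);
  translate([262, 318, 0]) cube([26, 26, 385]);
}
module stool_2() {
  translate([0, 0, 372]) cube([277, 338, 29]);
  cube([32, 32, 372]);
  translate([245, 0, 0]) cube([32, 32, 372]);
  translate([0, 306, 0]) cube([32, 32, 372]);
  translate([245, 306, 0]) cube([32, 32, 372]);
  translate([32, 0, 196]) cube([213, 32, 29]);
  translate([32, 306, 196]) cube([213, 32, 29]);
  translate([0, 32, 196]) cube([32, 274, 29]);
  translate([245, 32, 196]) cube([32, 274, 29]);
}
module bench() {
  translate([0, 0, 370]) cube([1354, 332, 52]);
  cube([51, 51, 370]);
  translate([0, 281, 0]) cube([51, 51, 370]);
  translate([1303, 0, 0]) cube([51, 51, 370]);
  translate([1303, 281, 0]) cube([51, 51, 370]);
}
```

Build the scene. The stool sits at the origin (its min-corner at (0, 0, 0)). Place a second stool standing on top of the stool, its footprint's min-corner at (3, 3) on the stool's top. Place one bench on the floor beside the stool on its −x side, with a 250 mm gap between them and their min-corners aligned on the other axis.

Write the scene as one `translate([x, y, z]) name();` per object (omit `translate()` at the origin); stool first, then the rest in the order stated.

stool();
translate([3, 3, 423]) stool_2();
translate([-1604, 0, 0]) bench();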